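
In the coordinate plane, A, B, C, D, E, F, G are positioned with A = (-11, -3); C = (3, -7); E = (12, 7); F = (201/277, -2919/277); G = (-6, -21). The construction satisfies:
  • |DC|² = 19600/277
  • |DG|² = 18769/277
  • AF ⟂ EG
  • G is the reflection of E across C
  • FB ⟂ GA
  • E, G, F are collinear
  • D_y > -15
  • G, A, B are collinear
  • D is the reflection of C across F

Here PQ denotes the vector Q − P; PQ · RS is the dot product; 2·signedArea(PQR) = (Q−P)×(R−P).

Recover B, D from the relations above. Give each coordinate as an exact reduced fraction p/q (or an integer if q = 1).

1. B_x = -794283/96673  [G, A, B are collinear ∩ FB ⟂ GA]
2. B_y = -1258851/96673  [G, A, B are collinear ∩ FB ⟂ GA]
   → B = (-794283/96673, -1258851/96673)
3. D_x = -429/277  [D is the reflection of C across F]
4. D_y = -3899/277  [D is the reflection of C across F]
   → D = (-429/277, -3899/277)

B = (-794283/96673, -1258851/96673)
D = (-429/277, -3899/277)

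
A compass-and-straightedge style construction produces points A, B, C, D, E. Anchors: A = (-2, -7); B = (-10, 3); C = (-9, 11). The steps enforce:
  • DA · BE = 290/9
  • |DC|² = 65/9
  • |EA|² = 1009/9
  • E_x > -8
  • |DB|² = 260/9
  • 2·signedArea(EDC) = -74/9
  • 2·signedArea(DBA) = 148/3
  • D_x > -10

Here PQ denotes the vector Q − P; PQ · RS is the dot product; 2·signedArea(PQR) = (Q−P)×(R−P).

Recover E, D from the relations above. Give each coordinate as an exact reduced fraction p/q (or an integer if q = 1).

D = (-28/3, 25/3)
E = (-7, 7/3)

1. D_x = -28/3  [line 10·x + 8·y + 80/3 = 0 ∩ |DC|² = 65/9]
2. D_y = 25/3  [line 10·x + 8·y + 80/3 = 0 ∩ |DC|² = 65/9]
   → D = (-28/3, 25/3)
3. E_x = -7  [2·signedArea(EDC) = -74/9 ∩ DA · BE = 290/9]
4. E_y = 7/3  [2·signedArea(EDC) = -74/9 ∩ DA · BE = 290/9]
   → E = (-7, 7/3)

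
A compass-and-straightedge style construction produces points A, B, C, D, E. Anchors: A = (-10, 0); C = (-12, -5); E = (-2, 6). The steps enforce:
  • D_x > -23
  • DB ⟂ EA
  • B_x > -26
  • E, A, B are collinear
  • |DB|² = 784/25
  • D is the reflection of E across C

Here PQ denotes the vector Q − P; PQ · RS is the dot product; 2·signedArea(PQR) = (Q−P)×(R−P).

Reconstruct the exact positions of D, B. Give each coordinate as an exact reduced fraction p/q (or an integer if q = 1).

B = (-634/25, -288/25)
D = (-22, -16)

1. D_x = -22  [D is the reflection of E across C]
2. D_y = -16  [D is the reflection of E across C]
   → D = (-22, -16)
3. B_x = -634/25  [E, A, B are collinear ∩ DB ⟂ EA]
4. B_y = -288/25  [E, A, B are collinear ∩ DB ⟂ EA]
   → B = (-634/25, -288/25)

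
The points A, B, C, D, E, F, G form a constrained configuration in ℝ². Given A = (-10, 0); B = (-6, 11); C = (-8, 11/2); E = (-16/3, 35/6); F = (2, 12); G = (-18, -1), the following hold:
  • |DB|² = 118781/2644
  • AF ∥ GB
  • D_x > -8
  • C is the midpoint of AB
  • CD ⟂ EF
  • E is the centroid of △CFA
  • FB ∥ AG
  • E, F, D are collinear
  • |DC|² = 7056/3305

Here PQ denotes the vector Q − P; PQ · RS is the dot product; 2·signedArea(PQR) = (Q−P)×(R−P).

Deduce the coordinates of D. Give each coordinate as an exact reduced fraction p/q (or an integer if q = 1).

1. D_x = -23332/3305  [E, F, D are collinear ∩ CD ⟂ EF]
2. D_y = 28963/6610  [E, F, D are collinear ∩ CD ⟂ EF]
   → D = (-23332/3305, 28963/6610)

D = (-23332/3305, 28963/6610)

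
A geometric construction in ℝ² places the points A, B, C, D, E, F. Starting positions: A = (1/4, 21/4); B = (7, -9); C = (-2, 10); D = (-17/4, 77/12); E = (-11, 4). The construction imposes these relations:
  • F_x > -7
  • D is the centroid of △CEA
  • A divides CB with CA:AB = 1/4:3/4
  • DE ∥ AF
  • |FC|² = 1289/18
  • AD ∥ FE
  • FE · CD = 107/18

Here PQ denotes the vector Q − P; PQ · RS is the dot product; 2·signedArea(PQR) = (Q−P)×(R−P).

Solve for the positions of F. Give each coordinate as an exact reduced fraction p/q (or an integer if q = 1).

F = (-13/2, 17/6)

1. F_x = -13/2  [AD ∥ FE ∩ DE ∥ AF]
2. F_y = 17/6  [AD ∥ FE ∩ DE ∥ AF]
   → F = (-13/2, 17/6)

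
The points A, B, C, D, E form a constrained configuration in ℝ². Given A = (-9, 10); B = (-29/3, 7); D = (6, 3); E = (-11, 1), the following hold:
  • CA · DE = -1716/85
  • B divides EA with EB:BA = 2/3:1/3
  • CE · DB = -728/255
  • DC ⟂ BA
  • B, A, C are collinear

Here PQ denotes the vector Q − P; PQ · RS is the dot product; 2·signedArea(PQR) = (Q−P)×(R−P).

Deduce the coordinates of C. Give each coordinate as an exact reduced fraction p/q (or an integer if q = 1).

C = (-831/85, 553/85)

1. C_x = -831/85  [B, A, C are collinear ∩ DC ⟂ BA]
2. C_y = 553/85  [B, A, C are collinear ∩ DC ⟂ BA]
   → C = (-831/85, 553/85)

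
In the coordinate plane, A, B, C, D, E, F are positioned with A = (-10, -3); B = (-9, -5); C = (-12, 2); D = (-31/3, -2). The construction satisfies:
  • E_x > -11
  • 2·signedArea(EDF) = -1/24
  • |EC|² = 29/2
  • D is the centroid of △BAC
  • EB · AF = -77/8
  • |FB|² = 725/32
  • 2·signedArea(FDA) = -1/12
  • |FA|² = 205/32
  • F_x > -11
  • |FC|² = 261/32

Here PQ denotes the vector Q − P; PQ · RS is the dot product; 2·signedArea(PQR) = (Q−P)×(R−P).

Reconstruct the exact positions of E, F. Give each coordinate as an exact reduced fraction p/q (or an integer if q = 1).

1. F_x = -87/8  [line 1·x + 1/3·y + 133/12 = 0 ∩ |FC|² = 261/32]
2. F_y = -5/8  [line 1·x + 1/3·y + 133/12 = 0 ∩ |FC|² = 261/32]
   → F = (-87/8, -5/8)
3. E_x = -21/2  [EB · AF = -77/8 ∩ 2·signedArea(EDF) = -1/24]
4. E_y = -3/2  [EB · AF = -77/8 ∩ 2·signedArea(EDF) = -1/24]
   → E = (-21/2, -3/2)

E = (-21/2, -3/2)
F = (-87/8, -5/8)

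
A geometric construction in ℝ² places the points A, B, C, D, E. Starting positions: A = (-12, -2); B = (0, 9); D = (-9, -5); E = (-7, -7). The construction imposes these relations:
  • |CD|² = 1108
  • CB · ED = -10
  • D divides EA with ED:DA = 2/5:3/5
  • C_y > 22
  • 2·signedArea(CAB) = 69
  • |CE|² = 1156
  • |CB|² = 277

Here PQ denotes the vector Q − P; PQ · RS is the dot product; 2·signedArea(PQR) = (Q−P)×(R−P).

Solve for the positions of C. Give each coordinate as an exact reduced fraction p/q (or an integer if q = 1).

C = (9, 23)

1. C_x = 9  [2·signedArea(CAB) = 69 ∩ CB · ED = -10]
2. C_y = 23  [2·signedArea(CAB) = 69 ∩ CB · ED = -10]
   → C = (9, 23)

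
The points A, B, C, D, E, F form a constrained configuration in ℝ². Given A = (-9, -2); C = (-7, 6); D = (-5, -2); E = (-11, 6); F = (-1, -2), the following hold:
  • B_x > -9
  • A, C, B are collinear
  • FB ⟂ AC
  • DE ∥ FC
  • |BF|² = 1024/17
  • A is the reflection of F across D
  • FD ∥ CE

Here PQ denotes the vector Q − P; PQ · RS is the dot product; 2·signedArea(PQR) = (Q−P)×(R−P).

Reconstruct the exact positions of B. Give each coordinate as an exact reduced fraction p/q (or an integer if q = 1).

1. B_x = -145/17  [A, C, B are collinear ∩ FB ⟂ AC]
2. B_y = -2/17  [A, C, B are collinear ∩ FB ⟂ AC]
   → B = (-145/17, -2/17)

B = (-145/17, -2/17)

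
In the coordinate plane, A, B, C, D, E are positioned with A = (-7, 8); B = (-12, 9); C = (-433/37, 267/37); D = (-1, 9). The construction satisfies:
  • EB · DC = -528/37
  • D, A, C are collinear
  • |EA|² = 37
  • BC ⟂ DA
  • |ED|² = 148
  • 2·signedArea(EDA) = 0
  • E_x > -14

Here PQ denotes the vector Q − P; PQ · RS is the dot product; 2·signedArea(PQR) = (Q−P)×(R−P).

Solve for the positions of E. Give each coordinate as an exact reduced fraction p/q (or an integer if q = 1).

E = (-13, 7)

1. E_x = -13  [2·signedArea(EDA) = 0 ∩ EB · DC = -528/37]
2. E_y = 7  [2·signedArea(EDA) = 0 ∩ EB · DC = -528/37]
   → E = (-13, 7)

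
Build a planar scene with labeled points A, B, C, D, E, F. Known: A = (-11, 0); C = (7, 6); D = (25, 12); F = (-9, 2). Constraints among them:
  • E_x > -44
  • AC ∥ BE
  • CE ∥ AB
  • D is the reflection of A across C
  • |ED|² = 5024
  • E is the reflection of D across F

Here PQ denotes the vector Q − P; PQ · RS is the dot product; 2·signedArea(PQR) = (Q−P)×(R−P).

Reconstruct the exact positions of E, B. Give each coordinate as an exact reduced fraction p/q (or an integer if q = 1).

B = (-61, -14)
E = (-43, -8)

1. E_x = -43  [E is the reflection of D across F]
2. E_y = -8  [E is the reflection of D across F]
   → E = (-43, -8)
3. B_x = -61  [AC ∥ BE ∩ CE ∥ AB]
4. B_y = -14  [AC ∥ BE ∩ CE ∥ AB]
   → B = (-61, -14)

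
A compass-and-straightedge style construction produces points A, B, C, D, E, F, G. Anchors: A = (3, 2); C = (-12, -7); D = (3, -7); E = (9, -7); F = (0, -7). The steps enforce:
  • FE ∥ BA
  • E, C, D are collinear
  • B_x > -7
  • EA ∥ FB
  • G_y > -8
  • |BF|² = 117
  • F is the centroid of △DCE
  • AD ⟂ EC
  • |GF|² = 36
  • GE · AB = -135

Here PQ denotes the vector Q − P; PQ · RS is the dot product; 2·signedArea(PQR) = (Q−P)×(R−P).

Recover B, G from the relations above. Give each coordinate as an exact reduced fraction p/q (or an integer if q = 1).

B = (-6, 2)
G = (-6, -7)

1. B_x = -6  [FE ∥ BA ∩ EA ∥ FB]
2. B_y = 2  [FE ∥ BA ∩ EA ∥ FB]
   → B = (-6, 2)
3. G_x = -6  [GE · AB = -135]
4. G_y = -7  [|GF|² = 36]
   → G = (-6, -7)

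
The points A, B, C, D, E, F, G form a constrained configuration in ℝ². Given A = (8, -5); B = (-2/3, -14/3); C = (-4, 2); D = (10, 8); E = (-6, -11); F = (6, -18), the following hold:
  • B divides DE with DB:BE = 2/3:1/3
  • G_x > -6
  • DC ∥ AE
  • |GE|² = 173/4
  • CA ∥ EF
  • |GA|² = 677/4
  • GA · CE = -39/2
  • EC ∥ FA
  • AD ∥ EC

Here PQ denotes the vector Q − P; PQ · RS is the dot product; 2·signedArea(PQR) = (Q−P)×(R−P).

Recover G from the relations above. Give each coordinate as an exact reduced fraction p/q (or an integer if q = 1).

G = (-5, -9/2)

1. G_x = -5  [line 2·x + 13·y + 137/2 = 0 ∩ |GE|² = 173/4]
2. G_y = -9/2  [line 2·x + 13·y + 137/2 = 0 ∩ |GE|² = 173/4]
   → G = (-5, -9/2)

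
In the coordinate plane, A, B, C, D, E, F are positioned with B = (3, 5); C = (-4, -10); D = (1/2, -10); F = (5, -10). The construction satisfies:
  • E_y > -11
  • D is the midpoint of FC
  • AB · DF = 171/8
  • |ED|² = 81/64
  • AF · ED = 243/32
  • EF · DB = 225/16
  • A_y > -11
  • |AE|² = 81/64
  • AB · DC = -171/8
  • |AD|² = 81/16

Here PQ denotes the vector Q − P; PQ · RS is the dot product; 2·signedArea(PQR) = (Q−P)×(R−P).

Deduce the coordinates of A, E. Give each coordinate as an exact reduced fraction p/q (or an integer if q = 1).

A = (-7/4, -10)
E = (-5/8, -10)

1. A_x = -7/4  [AB · DC = -171/8]
2. A_y = -10  [|AD|² = 81/16]
   → A = (-7/4, -10)
3. E_x = -5/8  [EF · DB = 225/16 ∩ AF · ED = 243/32]
4. E_y = -10  [EF · DB = 225/16 ∩ AF · ED = 243/32]
   → E = (-5/8, -10)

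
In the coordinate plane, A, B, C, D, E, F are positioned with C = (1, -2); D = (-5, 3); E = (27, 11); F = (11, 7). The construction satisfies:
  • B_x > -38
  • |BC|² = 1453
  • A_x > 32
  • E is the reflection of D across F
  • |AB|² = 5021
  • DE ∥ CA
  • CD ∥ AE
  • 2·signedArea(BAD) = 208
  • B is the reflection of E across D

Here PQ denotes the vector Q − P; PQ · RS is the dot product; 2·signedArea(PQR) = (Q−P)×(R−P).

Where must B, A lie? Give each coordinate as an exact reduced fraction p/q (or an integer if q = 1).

1. B_x = -37  [B is the reflection of E across D]
2. B_y = -5  [B is the reflection of E across D]
   → B = (-37, -5)
3. A_x = 33  [CD ∥ AE ∩ DE ∥ CA]
4. A_y = 6  [CD ∥ AE ∩ DE ∥ CA]
   → A = (33, 6)

A = (33, 6)
B = (-37, -5)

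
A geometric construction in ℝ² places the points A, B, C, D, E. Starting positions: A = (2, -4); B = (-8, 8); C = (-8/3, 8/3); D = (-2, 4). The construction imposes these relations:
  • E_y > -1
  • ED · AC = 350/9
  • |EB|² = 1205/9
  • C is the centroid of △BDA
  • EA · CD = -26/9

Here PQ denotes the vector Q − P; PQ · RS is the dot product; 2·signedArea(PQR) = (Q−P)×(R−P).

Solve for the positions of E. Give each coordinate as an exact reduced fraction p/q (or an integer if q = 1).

E = (-1/3, -2/3)

1. E_x = -1/3  [ED · AC = 350/9 ∩ EA · CD = -26/9]
2. E_y = -2/3  [ED · AC = 350/9 ∩ EA · CD = -26/9]
   → E = (-1/3, -2/3)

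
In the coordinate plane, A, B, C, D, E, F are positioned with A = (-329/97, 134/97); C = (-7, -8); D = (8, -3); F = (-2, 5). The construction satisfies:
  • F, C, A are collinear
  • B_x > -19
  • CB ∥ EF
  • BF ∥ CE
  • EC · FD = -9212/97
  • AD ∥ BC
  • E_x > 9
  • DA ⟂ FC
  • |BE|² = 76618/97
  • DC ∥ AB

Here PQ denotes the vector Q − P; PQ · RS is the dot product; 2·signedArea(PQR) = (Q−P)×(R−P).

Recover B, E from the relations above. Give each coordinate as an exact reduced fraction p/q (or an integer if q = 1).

B = (-1784/97, -351/97)
E = (911/97, 60/97)

1. B_x = -1784/97  [AD ∥ BC ∩ DC ∥ AB]
2. B_y = -351/97  [AD ∥ BC ∩ DC ∥ AB]
   → B = (-1784/97, -351/97)
3. E_x = 911/97  [CB ∥ EF ∩ BF ∥ CE]
4. E_y = 60/97  [CB ∥ EF ∩ BF ∥ CE]
   → E = (911/97, 60/97)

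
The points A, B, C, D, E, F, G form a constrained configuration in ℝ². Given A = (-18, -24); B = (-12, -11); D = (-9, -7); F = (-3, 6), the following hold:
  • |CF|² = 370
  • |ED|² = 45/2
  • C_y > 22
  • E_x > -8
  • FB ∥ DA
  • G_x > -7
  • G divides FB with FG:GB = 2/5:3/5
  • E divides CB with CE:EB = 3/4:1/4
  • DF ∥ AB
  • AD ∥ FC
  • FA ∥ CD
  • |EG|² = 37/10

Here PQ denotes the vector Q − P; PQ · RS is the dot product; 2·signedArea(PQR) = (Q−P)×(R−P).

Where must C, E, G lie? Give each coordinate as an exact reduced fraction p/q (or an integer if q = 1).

1. C_x = 6  [FA ∥ CD ∩ AD ∥ FC]
2. C_y = 23  [FA ∥ CD ∩ AD ∥ FC]
   → C = (6, 23)
3. E_x = -15/2  [E divides CB with CE:EB = 3/4:1/4]
4. E_y = -5/2  [E divides CB with CE:EB = 3/4:1/4]
   → E = (-15/2, -5/2)
5. G_x = -33/5  [G divides FB with FG:GB = 2/5:3/5]
6. G_y = -4/5  [G divides FB with FG:GB = 2/5:3/5]
   → G = (-33/5, -4/5)

C = (6, 23)
E = (-15/2, -5/2)
G = (-33/5, -4/5)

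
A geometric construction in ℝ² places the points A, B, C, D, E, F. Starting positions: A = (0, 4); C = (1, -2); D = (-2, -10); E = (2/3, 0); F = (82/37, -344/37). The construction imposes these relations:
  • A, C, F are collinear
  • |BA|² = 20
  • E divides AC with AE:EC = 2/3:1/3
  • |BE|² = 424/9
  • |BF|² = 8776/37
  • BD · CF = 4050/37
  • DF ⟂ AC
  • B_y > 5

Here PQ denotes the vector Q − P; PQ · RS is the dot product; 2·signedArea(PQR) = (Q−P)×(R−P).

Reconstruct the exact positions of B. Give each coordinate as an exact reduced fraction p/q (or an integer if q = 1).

1. B_x = 4  [line -45/37·x + 270/37·y + -1440/37 = 0 ∩ |BE|² = 424/9]
2. B_y = 6  [line -45/37·x + 270/37·y + -1440/37 = 0 ∩ |BE|² = 424/9]
   → B = (4, 6)

B = (4, 6)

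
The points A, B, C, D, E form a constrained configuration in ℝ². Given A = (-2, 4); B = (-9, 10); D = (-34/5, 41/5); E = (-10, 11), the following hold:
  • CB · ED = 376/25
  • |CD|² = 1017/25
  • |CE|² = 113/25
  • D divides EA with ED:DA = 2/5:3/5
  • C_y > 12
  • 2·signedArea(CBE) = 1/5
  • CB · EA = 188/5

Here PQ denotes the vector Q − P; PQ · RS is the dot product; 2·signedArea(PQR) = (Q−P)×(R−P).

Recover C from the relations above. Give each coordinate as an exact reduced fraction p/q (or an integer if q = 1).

1. C_x = -58/5  [CB · EA = 188/5 ∩ 2·signedArea(CBE) = 1/5]
2. C_y = 62/5  [CB · EA = 188/5 ∩ 2·signedArea(CBE) = 1/5]
   → C = (-58/5, 62/5)

C = (-58/5, 62/5)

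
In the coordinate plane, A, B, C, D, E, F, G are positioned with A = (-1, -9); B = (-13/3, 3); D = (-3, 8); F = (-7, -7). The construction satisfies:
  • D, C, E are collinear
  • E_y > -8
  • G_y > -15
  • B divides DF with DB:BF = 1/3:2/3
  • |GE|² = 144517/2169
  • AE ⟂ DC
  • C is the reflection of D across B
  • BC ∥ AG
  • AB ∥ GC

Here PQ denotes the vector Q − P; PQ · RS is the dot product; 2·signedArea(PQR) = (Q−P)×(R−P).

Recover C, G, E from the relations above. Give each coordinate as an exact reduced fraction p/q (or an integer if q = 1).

1. C_x = -17/3  [C is the reflection of D across B]
2. C_y = -2  [C is the reflection of D across B]
   → C = (-17/3, -2)
3. G_x = -7/3  [AB ∥ GC ∩ BC ∥ AG]
4. G_y = -14  [AB ∥ GC ∩ BC ∥ AG]
   → G = (-7/3, -14)
5. E_x = -1711/241  [D, C, E are collinear ∩ AE ⟂ DC]
6. E_y = -1777/241  [D, C, E are collinear ∩ AE ⟂ DC]
   → E = (-1711/241, -1777/241)

C = (-17/3, -2)
E = (-1711/241, -1777/241)
G = (-7/3, -14)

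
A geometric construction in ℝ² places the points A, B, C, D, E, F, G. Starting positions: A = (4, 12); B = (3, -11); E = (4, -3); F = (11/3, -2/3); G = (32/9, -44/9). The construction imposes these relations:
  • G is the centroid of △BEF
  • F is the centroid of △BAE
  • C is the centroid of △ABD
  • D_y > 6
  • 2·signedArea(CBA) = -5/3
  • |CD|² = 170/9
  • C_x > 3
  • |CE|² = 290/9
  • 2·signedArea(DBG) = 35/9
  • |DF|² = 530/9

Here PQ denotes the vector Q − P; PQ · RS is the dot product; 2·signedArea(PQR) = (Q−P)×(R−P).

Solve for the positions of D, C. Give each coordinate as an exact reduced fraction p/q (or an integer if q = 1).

C = (11/3, 8/3)
D = (4, 7)

1. D_x = 4  [line -55/9·x + 5/9·y + 185/9 = 0 ∩ |DF|² = 530/9]
2. D_y = 7  [line -55/9·x + 5/9·y + 185/9 = 0 ∩ |DF|² = 530/9]
   → D = (4, 7)
3. C_x = 11/3  [C is the centroid of △ABD]
4. C_y = 8/3  [C is the centroid of △ABD]
   → C = (11/3, 8/3)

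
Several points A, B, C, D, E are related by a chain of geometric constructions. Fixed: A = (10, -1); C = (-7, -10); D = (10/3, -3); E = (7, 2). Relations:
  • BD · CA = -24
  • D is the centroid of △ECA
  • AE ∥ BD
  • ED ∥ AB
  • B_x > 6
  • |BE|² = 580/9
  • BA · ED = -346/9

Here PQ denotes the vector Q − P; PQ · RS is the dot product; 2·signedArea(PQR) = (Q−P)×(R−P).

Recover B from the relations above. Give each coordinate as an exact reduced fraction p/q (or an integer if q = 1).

1. B_x = 19/3  [AE ∥ BD ∩ ED ∥ AB]
2. B_y = -6  [AE ∥ BD ∩ ED ∥ AB]
   → B = (19/3, -6)

B = (19/3, -6)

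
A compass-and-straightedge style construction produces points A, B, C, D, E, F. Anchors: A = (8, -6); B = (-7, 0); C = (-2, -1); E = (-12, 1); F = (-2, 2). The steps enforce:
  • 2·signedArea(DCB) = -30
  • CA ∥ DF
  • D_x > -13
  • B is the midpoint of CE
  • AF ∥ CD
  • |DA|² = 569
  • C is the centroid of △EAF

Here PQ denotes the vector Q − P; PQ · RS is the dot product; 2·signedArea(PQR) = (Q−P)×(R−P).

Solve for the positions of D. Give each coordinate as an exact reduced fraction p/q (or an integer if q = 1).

1. D_x = -12  [CA ∥ DF ∩ AF ∥ CD]
2. D_y = 7  [CA ∥ DF ∩ AF ∥ CD]
   → D = (-12, 7)

D = (-12, 7)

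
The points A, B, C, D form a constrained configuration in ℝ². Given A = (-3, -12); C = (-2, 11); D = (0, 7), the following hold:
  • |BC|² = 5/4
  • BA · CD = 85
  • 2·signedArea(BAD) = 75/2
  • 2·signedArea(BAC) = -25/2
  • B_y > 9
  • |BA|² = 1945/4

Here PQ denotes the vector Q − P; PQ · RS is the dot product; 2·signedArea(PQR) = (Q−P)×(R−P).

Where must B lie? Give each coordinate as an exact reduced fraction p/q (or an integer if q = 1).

1. B_x = -3/2  [2·signedArea(BAD) = 75/2 ∩ 2·signedArea(BAC) = -25/2]
2. B_y = 10  [2·signedArea(BAD) = 75/2 ∩ 2·signedArea(BAC) = -25/2]
   → B = (-3/2, 10)

B = (-3/2, 10)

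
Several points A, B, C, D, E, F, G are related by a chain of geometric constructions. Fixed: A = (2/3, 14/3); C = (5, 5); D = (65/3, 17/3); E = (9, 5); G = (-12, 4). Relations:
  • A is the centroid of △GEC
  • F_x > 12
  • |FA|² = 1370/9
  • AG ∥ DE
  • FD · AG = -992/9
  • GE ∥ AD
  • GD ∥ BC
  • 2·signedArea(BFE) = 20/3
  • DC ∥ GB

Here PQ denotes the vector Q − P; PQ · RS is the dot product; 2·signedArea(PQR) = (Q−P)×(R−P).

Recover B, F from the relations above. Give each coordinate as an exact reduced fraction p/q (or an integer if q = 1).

1. B_x = -86/3  [GD ∥ BC ∩ DC ∥ GB]
2. B_y = 10/3  [GD ∥ BC ∩ DC ∥ GB]
   → B = (-86/3, 10/3)
3. F_x = 13  [FD · AG = -992/9 ∩ 2·signedArea(BFE) = 20/3]
4. F_y = 5  [FD · AG = -992/9 ∩ 2·signedArea(BFE) = 20/3]
   → F = (13, 5)

B = (-86/3, 10/3)
F = (13, 5)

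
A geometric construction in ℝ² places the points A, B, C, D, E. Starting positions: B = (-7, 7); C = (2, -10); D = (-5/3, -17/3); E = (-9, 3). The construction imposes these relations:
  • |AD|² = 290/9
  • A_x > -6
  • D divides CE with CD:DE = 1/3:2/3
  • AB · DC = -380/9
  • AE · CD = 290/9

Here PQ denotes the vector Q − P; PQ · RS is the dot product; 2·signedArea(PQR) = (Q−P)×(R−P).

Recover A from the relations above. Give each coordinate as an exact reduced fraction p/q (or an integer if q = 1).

A = (-16/3, -4/3)

1. A_x = -16/3  [line 11/3·x + -13/3·y + 124/9 = 0 ∩ |AD|² = 290/9]
2. A_y = -4/3  [line 11/3·x + -13/3·y + 124/9 = 0 ∩ |AD|² = 290/9]
   → A = (-16/3, -4/3)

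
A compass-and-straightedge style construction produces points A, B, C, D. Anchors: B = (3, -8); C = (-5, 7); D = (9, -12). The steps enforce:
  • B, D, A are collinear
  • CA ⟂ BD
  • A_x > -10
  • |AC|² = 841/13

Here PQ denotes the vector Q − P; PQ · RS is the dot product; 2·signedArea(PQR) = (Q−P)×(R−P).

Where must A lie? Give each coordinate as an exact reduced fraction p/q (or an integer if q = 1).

A = (-123/13, 4/13)

1. A_x = -123/13  [B, D, A are collinear ∩ CA ⟂ BD]
2. A_y = 4/13  [B, D, A are collinear ∩ CA ⟂ BD]
   → A = (-123/13, 4/13)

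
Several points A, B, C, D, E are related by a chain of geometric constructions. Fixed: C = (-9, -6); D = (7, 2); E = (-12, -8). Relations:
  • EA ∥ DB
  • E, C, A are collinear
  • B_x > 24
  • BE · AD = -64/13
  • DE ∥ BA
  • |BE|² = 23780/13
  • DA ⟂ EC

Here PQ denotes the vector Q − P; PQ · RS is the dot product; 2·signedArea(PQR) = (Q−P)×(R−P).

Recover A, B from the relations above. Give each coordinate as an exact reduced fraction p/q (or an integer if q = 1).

1. A_x = 75/13  [E, C, A are collinear ∩ DA ⟂ EC]
2. A_y = 50/13  [E, C, A are collinear ∩ DA ⟂ EC]
   → A = (75/13, 50/13)
3. B_x = 322/13  [DE ∥ BA ∩ EA ∥ DB]
4. B_y = 180/13  [DE ∥ BA ∩ EA ∥ DB]
   → B = (322/13, 180/13)

A = (75/13, 50/13)
B = (322/13, 180/13)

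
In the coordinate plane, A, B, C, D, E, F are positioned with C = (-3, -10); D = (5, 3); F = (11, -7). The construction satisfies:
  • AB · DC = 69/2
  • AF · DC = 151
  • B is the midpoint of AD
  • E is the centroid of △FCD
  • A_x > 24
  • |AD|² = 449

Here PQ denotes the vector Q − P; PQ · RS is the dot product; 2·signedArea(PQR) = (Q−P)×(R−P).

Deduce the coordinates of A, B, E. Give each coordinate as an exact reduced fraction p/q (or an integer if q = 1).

A = (25, -4)
B = (15, -1/2)
E = (13/3, -14/3)

1. A_x = 25  [line 8·x + 13·y + -148 = 0 ∩ |AD|² = 449]
2. A_y = -4  [line 8·x + 13·y + -148 = 0 ∩ |AD|² = 449]
   → A = (25, -4)
3. B_x = 15  [AB · DC = 69/2 ∩ B is the midpoint of AD]
4. B_y = -1/2  [AB · DC = 69/2 ∩ B is the midpoint of AD]
   → B = (15, -1/2)
5. E_x = 13/3  [E is the centroid of △FCD]
6. E_y = -14/3  [E is the centroid of △FCD]
   → E = (13/3, -14/3)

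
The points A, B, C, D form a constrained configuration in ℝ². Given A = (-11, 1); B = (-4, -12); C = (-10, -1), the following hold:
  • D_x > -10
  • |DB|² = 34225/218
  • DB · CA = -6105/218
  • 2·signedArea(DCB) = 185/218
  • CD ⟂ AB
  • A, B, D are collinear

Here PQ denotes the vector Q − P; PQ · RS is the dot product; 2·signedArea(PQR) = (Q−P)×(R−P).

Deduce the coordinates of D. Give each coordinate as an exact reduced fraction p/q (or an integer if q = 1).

1. D_x = -2167/218  [A, B, D are collinear ∩ CD ⟂ AB]
2. D_y = -211/218  [A, B, D are collinear ∩ CD ⟂ AB]
   → D = (-2167/218, -211/218)

D = (-2167/218, -211/218)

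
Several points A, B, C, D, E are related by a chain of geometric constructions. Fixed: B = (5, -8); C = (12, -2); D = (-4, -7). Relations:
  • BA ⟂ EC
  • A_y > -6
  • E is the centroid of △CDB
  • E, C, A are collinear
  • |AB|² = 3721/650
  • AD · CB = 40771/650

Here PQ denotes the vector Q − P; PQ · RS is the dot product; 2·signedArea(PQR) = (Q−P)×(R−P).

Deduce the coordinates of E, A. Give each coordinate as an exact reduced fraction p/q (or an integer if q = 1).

1. E_x = 13/3  [E is the centroid of △CDB]
2. E_y = -17/3  [E is the centroid of △CDB]
   → E = (13/3, -17/3)
3. A_x = 2579/650  [E, C, A are collinear ∩ BA ⟂ EC]
4. A_y = -3797/650  [E, C, A are collinear ∩ BA ⟂ EC]
   → A = (2579/650, -3797/650)

A = (2579/650, -3797/650)
E = (13/3, -17/3)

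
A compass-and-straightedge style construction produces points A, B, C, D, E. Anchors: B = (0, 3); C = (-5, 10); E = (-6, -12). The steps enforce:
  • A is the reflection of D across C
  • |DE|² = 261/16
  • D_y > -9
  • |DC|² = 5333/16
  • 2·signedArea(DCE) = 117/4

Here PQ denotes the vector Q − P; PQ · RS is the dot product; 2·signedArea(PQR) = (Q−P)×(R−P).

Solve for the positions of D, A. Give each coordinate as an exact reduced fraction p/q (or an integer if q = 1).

A = (-11/2, 113/4)
D = (-9/2, -33/4)

1. D_x = -9/2  [line 22·x + -1·y + 363/4 = 0 ∩ |DE|² = 261/16]
2. D_y = -33/4  [line 22·x + -1·y + 363/4 = 0 ∩ |DE|² = 261/16]
   → D = (-9/2, -33/4)
3. A_x = -11/2  [A is the reflection of D across C]
4. A_y = 113/4  [A is the reflection of D across C]
   → A = (-11/2, 113/4)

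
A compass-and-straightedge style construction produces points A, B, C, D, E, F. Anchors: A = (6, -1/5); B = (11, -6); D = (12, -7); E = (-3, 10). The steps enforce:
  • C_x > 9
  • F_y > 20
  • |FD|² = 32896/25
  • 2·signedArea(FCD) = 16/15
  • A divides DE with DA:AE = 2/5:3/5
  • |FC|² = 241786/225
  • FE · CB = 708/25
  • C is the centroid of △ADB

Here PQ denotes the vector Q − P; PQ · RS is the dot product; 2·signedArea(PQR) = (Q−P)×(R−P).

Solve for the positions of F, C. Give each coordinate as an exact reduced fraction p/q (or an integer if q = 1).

1. C_x = 29/3  [C is the centroid of △ADB]
2. C_y = -22/5  [C is the centroid of △ADB]
   → C = (29/3, -22/5)
3. F_x = -12  [FE · CB = 708/25 ∩ 2·signedArea(FCD) = 16/15]
4. F_y = 101/5  [FE · CB = 708/25 ∩ 2·signedArea(FCD) = 16/15]
   → F = (-12, 101/5)

C = (29/3, -22/5)
F = (-12, 101/5)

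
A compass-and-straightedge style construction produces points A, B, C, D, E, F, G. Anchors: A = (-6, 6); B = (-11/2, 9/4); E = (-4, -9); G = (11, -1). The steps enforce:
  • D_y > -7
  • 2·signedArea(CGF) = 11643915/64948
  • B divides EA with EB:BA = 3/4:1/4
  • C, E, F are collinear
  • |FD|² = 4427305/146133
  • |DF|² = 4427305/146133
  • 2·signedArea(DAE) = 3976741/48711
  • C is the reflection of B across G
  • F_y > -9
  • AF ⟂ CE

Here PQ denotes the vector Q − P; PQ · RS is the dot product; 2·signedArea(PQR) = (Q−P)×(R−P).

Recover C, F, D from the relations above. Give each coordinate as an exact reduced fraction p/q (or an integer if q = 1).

C = (55/2, -17/4)
D = (17623/16237, -307876/48711)
F = (-60790/16237, -145506/16237)

1. C_x = 55/2  [C is the reflection of B across G]
2. C_y = -17/4  [C is the reflection of B across G]
   → C = (55/2, -17/4)
3. F_x = -60790/16237  [C, E, F are collinear ∩ AF ⟂ CE]
4. F_y = -145506/16237  [C, E, F are collinear ∩ AF ⟂ CE]
   → F = (-60790/16237, -145506/16237)
5. D_x = 17623/16237  [line 15·x + 2·y + -177283/48711 = 0 ∩ |DF|² = 4427305/146133]
6. D_y = -307876/48711  [line 15·x + 2·y + -177283/48711 = 0 ∩ |DF|² = 4427305/146133]
   → D = (17623/16237, -307876/48711)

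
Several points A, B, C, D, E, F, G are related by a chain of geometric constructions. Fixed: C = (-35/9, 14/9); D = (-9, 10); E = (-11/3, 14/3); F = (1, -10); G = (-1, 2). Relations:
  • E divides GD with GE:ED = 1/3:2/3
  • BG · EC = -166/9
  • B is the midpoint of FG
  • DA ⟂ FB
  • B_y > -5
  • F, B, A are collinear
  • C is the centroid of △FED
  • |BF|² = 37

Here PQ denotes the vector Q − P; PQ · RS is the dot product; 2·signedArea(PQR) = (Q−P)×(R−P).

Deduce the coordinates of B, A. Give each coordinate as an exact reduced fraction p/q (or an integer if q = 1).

A = (-93/37, 410/37)
B = (0, -4)

1. B_x = 0  [B is the midpoint of FG]
2. B_y = -4  [B is the midpoint of FG]
   → B = (0, -4)
3. A_x = -93/37  [F, B, A are collinear ∩ DA ⟂ FB]
4. A_y = 410/37  [F, B, A are collinear ∩ DA ⟂ FB]
   → A = (-93/37, 410/37)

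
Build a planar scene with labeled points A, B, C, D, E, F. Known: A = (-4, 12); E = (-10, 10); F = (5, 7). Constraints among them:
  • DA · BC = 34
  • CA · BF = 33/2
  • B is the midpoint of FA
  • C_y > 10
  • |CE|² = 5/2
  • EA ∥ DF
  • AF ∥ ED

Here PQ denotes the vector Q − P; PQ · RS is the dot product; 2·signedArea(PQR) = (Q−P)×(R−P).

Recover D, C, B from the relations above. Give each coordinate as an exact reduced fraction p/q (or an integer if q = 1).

1. D_x = -1  [EA ∥ DF ∩ AF ∥ ED]
2. D_y = 5  [EA ∥ DF ∩ AF ∥ ED]
   → D = (-1, 5)
3. B_x = 1/2  [B is the midpoint of FA]
4. B_y = 19/2  [B is the midpoint of FA]
   → B = (1/2, 19/2)
5. C_x = -17/2  [CA · BF = 33/2 ∩ DA · BC = 34]
6. C_y = 21/2  [CA · BF = 33/2 ∩ DA · BC = 34]
   → C = (-17/2, 21/2)

B = (1/2, 19/2)
C = (-17/2, 21/2)
D = (-1, 5)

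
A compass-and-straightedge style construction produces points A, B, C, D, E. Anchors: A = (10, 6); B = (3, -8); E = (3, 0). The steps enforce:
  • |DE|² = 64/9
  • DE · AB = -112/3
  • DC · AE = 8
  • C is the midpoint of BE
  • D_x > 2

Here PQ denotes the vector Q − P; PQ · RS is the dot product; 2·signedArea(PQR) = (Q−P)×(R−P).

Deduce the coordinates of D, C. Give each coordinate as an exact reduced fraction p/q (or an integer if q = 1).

C = (3, -4)
D = (3, -8/3)

1. D_x = 3  [line 7·x + 14·y + 49/3 = 0 ∩ |DE|² = 64/9]
2. D_y = -8/3  [line 7·x + 14·y + 49/3 = 0 ∩ |DE|² = 64/9]
   → D = (3, -8/3)
3. C_x = 3  [C is the midpoint of BE]
4. C_y = -4  [C is the midpoint of BE]
   → C = (3, -4)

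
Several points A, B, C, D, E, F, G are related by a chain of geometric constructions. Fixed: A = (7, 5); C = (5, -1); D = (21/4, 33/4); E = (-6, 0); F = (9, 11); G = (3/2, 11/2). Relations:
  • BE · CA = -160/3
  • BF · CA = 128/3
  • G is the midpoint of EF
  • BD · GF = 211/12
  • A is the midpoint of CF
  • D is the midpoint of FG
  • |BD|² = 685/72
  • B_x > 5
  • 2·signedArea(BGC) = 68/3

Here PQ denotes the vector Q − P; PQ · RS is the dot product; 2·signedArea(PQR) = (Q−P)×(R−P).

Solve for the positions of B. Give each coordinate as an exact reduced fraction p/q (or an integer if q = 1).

1. B_x = 31/6  [2·signedArea(BGC) = 68/3 ∩ BE · CA = -160/3]
2. B_y = 31/6  [2·signedArea(BGC) = 68/3 ∩ BE · CA = -160/3]
   → B = (31/6, 31/6)

B = (31/6, 31/6)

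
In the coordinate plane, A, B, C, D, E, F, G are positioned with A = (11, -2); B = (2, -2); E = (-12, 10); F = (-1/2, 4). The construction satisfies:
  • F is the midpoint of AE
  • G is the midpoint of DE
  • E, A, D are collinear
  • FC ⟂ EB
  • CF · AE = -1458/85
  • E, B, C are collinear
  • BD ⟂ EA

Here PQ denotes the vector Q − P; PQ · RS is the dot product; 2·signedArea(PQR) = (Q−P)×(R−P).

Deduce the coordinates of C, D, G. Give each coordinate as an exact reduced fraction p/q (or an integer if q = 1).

1. C_x = -409/170  [E, B, C are collinear ∩ FC ⟂ EB]
2. C_y = 151/85  [E, B, C are collinear ∩ FC ⟂ EB]
   → C = (-409/170, 151/85)
3. D_x = 2642/673  [E, A, D are collinear ∩ BD ⟂ EA]
4. D_y = 1138/673  [E, A, D are collinear ∩ BD ⟂ EA]
   → D = (2642/673, 1138/673)
5. G_x = -2717/673  [G is the midpoint of DE]
6. G_y = 3934/673  [G is the midpoint of DE]
   → G = (-2717/673, 3934/673)

C = (-409/170, 151/85)
D = (2642/673, 1138/673)
G = (-2717/673, 3934/673)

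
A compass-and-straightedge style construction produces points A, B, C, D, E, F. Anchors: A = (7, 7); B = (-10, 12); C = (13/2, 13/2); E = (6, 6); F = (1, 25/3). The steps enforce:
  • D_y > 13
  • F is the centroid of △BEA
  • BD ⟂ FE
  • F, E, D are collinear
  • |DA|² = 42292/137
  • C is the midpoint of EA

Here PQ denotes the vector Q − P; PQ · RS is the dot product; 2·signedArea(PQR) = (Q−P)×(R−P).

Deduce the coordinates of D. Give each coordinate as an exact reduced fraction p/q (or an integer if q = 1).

1. D_x = -1293/137  [F, E, D are collinear ∩ BD ⟂ FE]
2. D_y = 1809/137  [F, E, D are collinear ∩ BD ⟂ FE]
   → D = (-1293/137, 1809/137)

D = (-1293/137, 1809/137)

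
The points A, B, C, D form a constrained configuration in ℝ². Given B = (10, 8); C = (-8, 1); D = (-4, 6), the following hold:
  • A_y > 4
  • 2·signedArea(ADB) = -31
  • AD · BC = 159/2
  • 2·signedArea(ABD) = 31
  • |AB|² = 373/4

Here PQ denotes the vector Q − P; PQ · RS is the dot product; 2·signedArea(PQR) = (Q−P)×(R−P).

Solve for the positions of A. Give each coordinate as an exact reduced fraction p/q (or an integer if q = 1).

1. A_x = 1  [2·signedArea(ADB) = -31 ∩ AD · BC = 159/2]
2. A_y = 9/2  [2·signedArea(ADB) = -31 ∩ AD · BC = 159/2]
   → A = (1, 9/2)

A = (1, 9/2)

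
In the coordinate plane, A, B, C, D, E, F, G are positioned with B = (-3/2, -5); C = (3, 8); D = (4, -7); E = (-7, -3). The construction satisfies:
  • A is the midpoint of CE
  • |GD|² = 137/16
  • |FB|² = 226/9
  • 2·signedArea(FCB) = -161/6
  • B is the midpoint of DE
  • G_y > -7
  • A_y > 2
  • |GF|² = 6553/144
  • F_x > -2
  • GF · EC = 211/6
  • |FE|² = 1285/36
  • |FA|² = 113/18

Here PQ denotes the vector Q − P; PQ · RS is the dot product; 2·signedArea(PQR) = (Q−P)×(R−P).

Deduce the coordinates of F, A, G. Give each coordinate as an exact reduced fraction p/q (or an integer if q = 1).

A = (-2, 5/2)
F = (-11/6, 0)
G = (5/4, -6)

1. F_x = -11/6  [line 13·x + -9/2·y + 143/6 = 0 ∩ |FE|² = 1285/36]
2. F_y = 0  [line 13·x + -9/2·y + 143/6 = 0 ∩ |FE|² = 1285/36]
   → F = (-11/6, 0)
3. A_x = -2  [A is the midpoint of CE]
4. A_y = 5/2  [A is the midpoint of CE]
   → A = (-2, 5/2)
5. G_x = 5/4  [line -10·x + -11·y + -107/2 = 0 ∩ |GD|² = 137/16]
6. G_y = -6  [line -10·x + -11·y + -107/2 = 0 ∩ |GD|² = 137/16]
   → G = (5/4, -6)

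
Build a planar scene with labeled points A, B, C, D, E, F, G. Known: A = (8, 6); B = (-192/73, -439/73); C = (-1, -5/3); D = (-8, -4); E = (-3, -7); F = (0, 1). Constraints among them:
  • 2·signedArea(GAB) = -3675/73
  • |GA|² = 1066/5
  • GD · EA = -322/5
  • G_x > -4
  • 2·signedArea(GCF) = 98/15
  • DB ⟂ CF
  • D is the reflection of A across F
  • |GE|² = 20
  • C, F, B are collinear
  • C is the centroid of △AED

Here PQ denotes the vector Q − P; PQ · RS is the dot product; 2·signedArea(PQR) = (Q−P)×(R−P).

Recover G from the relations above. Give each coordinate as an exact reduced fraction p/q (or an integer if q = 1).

1. G_x = -19/5  [2·signedArea(GCF) = 98/15 ∩ GD · EA = -322/5]
2. G_y = -13/5  [2·signedArea(GCF) = 98/15 ∩ GD · EA = -322/5]
   → G = (-19/5, -13/5)

G = (-19/5, -13/5)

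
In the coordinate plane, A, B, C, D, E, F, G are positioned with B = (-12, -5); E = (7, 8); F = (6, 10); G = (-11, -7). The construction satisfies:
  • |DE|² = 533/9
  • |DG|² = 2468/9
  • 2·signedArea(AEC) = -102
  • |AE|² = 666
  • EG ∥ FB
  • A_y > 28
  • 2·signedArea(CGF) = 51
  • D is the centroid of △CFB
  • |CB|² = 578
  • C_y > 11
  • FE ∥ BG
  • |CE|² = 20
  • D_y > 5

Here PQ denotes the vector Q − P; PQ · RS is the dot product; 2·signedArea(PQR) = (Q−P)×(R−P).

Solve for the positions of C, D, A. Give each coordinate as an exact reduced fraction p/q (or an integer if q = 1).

1. C_x = 5  [line -17·x + 17·y + -119 = 0 ∩ |CE|² = 20]
2. C_y = 12  [line -17·x + 17·y + -119 = 0 ∩ |CE|² = 20]
   → C = (5, 12)
3. D_x = -1/3  [D is the centroid of △CFB]
4. D_y = 17/3  [D is the centroid of △CFB]
   → D = (-1/3, 17/3)
5. A_x = 22  [line -4·x + -2·y + 146 = 0 ∩ |AE|² = 666]
6. A_y = 29  [line -4·x + -2·y + 146 = 0 ∩ |AE|² = 666]
   → A = (22, 29)

A = (22, 29)
C = (5, 12)
D = (-1/3, 17/3)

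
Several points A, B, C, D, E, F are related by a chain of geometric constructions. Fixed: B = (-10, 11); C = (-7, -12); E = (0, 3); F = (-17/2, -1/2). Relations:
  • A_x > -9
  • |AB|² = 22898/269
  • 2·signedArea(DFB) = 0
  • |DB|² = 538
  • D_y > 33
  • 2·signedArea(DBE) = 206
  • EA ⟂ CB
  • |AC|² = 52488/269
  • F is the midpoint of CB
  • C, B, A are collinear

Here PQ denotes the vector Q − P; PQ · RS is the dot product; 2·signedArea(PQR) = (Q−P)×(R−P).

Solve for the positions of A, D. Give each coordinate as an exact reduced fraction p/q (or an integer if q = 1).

A = (-2369/269, 498/269)
D = (-13, 34)

1. A_x = -2369/269  [C, B, A are collinear ∩ EA ⟂ CB]
2. A_y = 498/269  [C, B, A are collinear ∩ EA ⟂ CB]
   → A = (-2369/269, 498/269)
3. D_x = -13  [2·signedArea(DFB) = 0 ∩ 2·signedArea(DBE) = 206]
4. D_y = 34  [2·signedArea(DFB) = 0 ∩ 2·signedArea(DBE) = 206]
   → D = (-13, 34)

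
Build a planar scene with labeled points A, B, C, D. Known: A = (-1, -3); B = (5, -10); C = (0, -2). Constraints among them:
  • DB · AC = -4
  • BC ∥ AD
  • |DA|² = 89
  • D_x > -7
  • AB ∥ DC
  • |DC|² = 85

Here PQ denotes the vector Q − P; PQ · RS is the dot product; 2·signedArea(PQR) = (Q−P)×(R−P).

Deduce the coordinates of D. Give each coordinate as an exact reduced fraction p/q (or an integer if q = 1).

D = (-6, 5)

1. D_x = -6  [AB ∥ DC ∩ BC ∥ AD]
2. D_y = 5  [AB ∥ DC ∩ BC ∥ AD]
   → D = (-6, 5)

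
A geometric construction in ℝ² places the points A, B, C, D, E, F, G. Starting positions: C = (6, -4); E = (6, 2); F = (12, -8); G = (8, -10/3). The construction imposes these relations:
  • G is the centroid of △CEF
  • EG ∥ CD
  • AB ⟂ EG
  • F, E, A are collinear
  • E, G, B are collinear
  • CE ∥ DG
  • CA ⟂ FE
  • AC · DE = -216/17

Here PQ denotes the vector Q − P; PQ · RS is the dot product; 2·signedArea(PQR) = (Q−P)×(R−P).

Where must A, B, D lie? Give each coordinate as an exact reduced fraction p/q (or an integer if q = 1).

A = (147/17, -41/17)
B = (9651/1241, -3398/1241)
D = (8, -28/3)

1. A_x = 147/17  [F, E, A are collinear ∩ CA ⟂ FE]
2. A_y = -41/17  [F, E, A are collinear ∩ CA ⟂ FE]
   → A = (147/17, -41/17)
3. B_x = 9651/1241  [E, G, B are collinear ∩ AB ⟂ EG]
4. B_y = -3398/1241  [E, G, B are collinear ∩ AB ⟂ EG]
   → B = (9651/1241, -3398/1241)
5. D_x = 8  [CE ∥ DG ∩ EG ∥ CD]
6. D_y = -28/3  [CE ∥ DG ∩ EG ∥ CD]
   → D = (8, -28/3)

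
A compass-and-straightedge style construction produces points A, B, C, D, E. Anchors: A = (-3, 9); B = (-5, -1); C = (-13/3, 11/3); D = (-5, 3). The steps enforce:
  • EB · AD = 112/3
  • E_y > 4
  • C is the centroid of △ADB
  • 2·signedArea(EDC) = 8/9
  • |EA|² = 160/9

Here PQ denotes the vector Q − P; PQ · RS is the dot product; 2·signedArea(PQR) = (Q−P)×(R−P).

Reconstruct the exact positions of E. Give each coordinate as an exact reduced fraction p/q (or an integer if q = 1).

E = (-13/3, 5)

1. E_x = -13/3  [2·signedArea(EDC) = 8/9 ∩ EB · AD = 112/3]
2. E_y = 5  [2·signedArea(EDC) = 8/9 ∩ EB · AD = 112/3]
   → E = (-13/3, 5)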